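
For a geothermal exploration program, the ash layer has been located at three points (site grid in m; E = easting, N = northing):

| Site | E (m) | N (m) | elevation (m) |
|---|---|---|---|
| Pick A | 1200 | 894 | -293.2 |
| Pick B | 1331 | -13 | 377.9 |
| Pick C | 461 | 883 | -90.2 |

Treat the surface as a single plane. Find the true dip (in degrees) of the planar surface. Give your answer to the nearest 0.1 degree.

39.4°

Let the plane be z = a·E + b·N + c.
Pick B−Pick A: 131a − 907b = 671.1;  Pick C−Pick A: −739a − 11b = 203.
Solving gives a = −0.26312, b = −0.77791.
Gradient magnitude |∇z| = √(a² + b²) = √(0.06923 + 0.60515) = 0.82121.
True dip = arctan(0.82121) = 39.4°, dipping toward NNE (azimuth ≈ 019°).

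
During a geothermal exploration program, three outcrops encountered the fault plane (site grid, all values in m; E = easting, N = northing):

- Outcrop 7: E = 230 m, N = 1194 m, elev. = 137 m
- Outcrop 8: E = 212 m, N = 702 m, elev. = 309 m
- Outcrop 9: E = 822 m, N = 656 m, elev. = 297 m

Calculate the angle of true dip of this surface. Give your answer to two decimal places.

Two edge vectors: Outcrop 7→Outcrop 8 = (-18, -492, 172), Outcrop 7→Outcrop 9 = (592, -538, 160).
Normal n = (Outcrop 7→Outcrop 8) × (Outcrop 7→Outcrop 9) = (13816, 104704, 300948).
So ∂z/∂E = −n_x/n_z = −0.04591 and ∂z/∂N = −n_y/n_z = −0.34791.
Gradient magnitude |∇z| = √(a² + b²) = √(0.00211 + 0.12104) = 0.35093.
True dip = arctan(0.35093) = 19.34°, dipping toward N (azimuth ≈ 008°).

19.34°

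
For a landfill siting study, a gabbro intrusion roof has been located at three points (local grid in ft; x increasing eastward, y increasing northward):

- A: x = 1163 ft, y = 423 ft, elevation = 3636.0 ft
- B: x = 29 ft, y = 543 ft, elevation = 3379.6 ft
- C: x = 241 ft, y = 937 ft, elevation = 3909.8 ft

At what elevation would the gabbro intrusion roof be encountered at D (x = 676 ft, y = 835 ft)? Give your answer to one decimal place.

Let the plane be z = a·x + b·y + c.
B−A: −1134a + 120b = −256.4;  C−A: −922a + 514b = 273.8.
Solving gives a = 0.348651, b = 1.158086.
Then c = 3636 − a·1163 − b·423 = 2740.65.
At (676, 835): z = 235.7 + 967.0 + 2740.65 = 3943.3 ft.

3943.3 ft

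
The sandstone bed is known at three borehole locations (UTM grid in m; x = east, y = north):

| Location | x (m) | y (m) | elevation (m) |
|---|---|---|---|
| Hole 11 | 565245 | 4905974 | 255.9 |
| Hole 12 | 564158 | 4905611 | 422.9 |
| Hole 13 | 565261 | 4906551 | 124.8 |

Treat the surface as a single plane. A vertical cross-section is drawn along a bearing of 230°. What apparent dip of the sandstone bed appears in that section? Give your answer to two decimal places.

11.57°

Two edge vectors: Hole 11→Hole 12 = (-1087, -363, 167), Hole 11→Hole 13 = (16, 577, -131.1).
Normal n = (Hole 11→Hole 12) × (Hole 11→Hole 13) = (-48769.7, -139833.7, -621391).
So ∂z/∂x = −n_x/n_z = −0.07848 and ∂z/∂y = −n_y/n_z = −0.22503.
Unit vector along 230° is (sin 230°, cos 230°) = (-0.7660, -0.6428).
Slope in that direction = a·(-0.7660) + b·(-0.6428) = 0.20477.
Apparent dip = arctan|0.20477| = 11.57° (true dip is 13.4°, so apparent ≤ true as expected).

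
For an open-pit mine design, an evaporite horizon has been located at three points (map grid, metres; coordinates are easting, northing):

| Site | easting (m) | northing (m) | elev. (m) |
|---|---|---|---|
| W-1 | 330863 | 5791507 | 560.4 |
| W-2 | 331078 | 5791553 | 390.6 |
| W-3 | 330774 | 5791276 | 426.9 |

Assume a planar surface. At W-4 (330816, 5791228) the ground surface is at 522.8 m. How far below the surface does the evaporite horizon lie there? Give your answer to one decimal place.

Let the plane be z = a·easting + b·northing + c.
W-2−W-1: 215a + 46b = −169.8;  W-3−W-1: −89a − 231b = −133.5.
Solving gives a = −0.995475193, b = 0.961460139.
Then c = 560.4 − a·330863 − b·5791507 = −5238376.82.
At (330816, 5791228): z_contact = −329319.12 + 5568034.88 − 5238376.82 = 338.94 m.
Depth below ground = 522.8 − 338.94 = 183.9 m.

183.9 m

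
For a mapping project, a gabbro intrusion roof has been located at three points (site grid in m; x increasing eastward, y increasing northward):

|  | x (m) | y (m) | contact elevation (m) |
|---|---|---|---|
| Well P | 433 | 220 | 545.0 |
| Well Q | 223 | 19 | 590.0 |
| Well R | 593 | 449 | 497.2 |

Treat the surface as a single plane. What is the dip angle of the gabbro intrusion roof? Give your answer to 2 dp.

10.40°

Let the plane be z = a·x + b·y + c.
Well Q−Well P: −210a − 201b = 45;  Well R−Well P: 160a + 229b = −47.8.
Solving gives a = −0.04377, b = −0.17815.
Gradient magnitude |∇z| = √(a² + b²) = √(0.00192 + 0.03174) = 0.18345.
True dip = arctan(0.18345) = 10.40°, dipping toward NNE (azimuth ≈ 014°).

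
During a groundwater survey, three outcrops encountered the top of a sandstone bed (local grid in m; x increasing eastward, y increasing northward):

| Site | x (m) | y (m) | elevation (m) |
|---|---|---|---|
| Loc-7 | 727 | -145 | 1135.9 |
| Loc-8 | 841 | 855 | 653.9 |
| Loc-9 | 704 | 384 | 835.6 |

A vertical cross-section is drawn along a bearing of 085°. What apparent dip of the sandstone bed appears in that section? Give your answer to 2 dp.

Two edge vectors: Loc-7→Loc-8 = (114, 1000, -482), Loc-7→Loc-9 = (-23, 529, -300.3).
Normal n = (Loc-7→Loc-8) × (Loc-7→Loc-9) = (-45322, 45320.2, 83306).
So ∂z/∂x = −n_x/n_z = 0.54404 and ∂z/∂y = −n_y/n_z = −0.54402.
Unit vector along 085° is (sin 85°, cos 85°) = (0.9962, 0.0872).
Slope in that direction = a·(0.9962) + b·(0.0872) = 0.49456.
Apparent dip = arctan|0.49456| = 26.32° (true dip is 37.6°, so apparent ≤ true as expected).

26.32°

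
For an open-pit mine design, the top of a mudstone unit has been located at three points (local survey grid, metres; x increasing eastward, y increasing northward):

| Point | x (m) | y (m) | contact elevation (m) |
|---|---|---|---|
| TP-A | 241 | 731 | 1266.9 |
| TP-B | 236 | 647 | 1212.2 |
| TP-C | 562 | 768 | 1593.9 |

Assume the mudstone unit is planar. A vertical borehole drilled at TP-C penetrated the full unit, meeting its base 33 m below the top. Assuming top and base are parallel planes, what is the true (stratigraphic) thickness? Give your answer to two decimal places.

Two edge vectors: TP-A→TP-B = (-5, -84, -54.7), TP-A→TP-C = (321, 37, 327).
Normal n = (TP-A→TP-B) × (TP-A→TP-C) = (-25444.1, -15923.7, 26779).
So ∂z/∂x = −n_x/n_z = 0.95015 and ∂z/∂y = −n_y/n_z = 0.59463.
|∇z| = √(a²+b²) = 1.12088, so dip δ = arctan(1.12088) = 48.26°.
True thickness = vertical thickness × cos δ = 33 × cos 48.26° = 21.97 m.

21.97 m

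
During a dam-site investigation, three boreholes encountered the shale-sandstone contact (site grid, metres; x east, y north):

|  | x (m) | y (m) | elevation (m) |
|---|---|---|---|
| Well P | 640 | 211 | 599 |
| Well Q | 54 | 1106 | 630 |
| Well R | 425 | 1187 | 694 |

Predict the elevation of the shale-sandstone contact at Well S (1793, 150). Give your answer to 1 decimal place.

Two edge vectors: Well P→Well Q = (-586, 895, 31), Well P→Well R = (-215, 976, 95).
Normal n = (Well P→Well Q) × (Well P→Well R) = (54769, 49005, -379511).
So ∂z/∂x = −n_x/n_z = 0.144315 and ∂z/∂y = −n_y/n_z = 0.129127.
Intercept c from Well P: 599 − 92.36 − 27.25 = 479.39.
At (1793, 150): z = 258.8 + 19.4 + 479.39 = 757.5 m.

757.5 m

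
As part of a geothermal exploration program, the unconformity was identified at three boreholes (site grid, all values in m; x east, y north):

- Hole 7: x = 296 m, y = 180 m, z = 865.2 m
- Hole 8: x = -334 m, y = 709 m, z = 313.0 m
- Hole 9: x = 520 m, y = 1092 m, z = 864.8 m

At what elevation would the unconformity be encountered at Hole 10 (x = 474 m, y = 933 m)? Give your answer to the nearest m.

860 m

Two edge vectors: Hole 7→Hole 8 = (-630, 529, -552.2), Hole 7→Hole 9 = (224, 912, -0.4).
Normal n = (Hole 7→Hole 8) × (Hole 7→Hole 9) = (503394.8, -123944.8, -693056).
So ∂z/∂x = −n_x/n_z = 0.72634 and ∂z/∂y = −n_y/n_z = −0.17884.
Intercept c from Hole 7: 865.2 − 215.00 + 32.19 = 682.39.
At (474, 933): z = 344.3 − 166.9 + 682.39 = 859.8 m.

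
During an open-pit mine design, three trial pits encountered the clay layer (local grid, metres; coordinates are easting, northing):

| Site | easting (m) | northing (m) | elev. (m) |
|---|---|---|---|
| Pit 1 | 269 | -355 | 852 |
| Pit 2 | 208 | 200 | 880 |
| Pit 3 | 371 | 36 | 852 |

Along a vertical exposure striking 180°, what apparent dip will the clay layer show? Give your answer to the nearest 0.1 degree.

2.0°

Two edge vectors: Pit 1→Pit 2 = (-61, 555, 28), Pit 1→Pit 3 = (102, 391, 0).
Normal n = (Pit 1→Pit 2) × (Pit 1→Pit 3) = (-10948, 2856, -80461).
So ∂z/∂easting = −n_x/n_z = −0.13607 and ∂z/∂northing = −n_y/n_z = 0.03550.
Unit vector along 180° is (sin 180°, cos 180°) = (0.0000, -1.0000).
Slope in that direction = a·(0.0000) + b·(-1.0000) = −0.03550.
Apparent dip = arctan|0.03550| = 2.0° (true dip is 8.0°, so apparent ≤ true as expected).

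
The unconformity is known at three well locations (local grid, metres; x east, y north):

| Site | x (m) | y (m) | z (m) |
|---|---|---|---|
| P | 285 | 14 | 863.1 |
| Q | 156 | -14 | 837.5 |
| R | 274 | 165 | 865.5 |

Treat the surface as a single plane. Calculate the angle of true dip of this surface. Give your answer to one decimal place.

11.0°

Two edge vectors: P→Q = (-129, -28, -25.6), P→R = (-11, 151, 2.4).
Normal n = (P→Q) × (P→R) = (3798.4, 591.2, -19787).
So ∂z/∂x = −n_x/n_z = 0.19196 and ∂z/∂y = −n_y/n_z = 0.02988.
Gradient magnitude |∇z| = √(a² + b²) = √(0.03685 + 0.00089) = 0.19428.
True dip = arctan(0.19428) = 11.0°, dipping toward W (azimuth ≈ 261°).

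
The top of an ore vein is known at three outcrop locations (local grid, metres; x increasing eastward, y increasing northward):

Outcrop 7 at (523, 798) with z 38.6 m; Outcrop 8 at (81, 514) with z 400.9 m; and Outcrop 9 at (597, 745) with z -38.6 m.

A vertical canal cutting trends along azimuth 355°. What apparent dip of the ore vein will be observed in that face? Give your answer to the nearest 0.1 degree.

Two edge vectors: Outcrop 7→Outcrop 8 = (-442, -284, 362.3), Outcrop 7→Outcrop 9 = (74, -53, -77.2).
Normal n = (Outcrop 7→Outcrop 8) × (Outcrop 7→Outcrop 9) = (41126.7, -7312.2, 44442).
So ∂z/∂x = −n_x/n_z = −0.92540 and ∂z/∂y = −n_y/n_z = 0.16453.
Unit vector along 355° is (sin 355°, cos 355°) = (-0.0872, 0.9962).
Slope in that direction = a·(-0.0872) + b·(0.9962) = 0.24456.
Apparent dip = arctan|0.24456| = 13.7° (true dip is 43.2°, so apparent ≤ true as expected).

13.7°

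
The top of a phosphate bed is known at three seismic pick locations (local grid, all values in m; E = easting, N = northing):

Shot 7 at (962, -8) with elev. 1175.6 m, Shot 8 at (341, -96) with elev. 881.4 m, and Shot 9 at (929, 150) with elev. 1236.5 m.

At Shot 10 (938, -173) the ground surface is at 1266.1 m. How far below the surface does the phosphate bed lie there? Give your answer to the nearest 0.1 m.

177.9 m

Two edge vectors: Shot 7→Shot 8 = (-621, -88, -294.2), Shot 7→Shot 9 = (-33, 158, 60.9).
Normal n = (Shot 7→Shot 8) × (Shot 7→Shot 9) = (41124.4, 47527.5, -101022).
So ∂z/∂E = −n_x/n_z = 0.40708 and ∂z/∂N = −n_y/n_z = 0.47047.
Intercept c from Shot 7: 1175.6 − 391.61 + 3.76 = 787.75.
At (938, -173): z_contact = 381.84 − 81.39 + 787.75 = 1088.20 m.
Depth below ground = 1266.1 − 1088.20 = 177.9 m.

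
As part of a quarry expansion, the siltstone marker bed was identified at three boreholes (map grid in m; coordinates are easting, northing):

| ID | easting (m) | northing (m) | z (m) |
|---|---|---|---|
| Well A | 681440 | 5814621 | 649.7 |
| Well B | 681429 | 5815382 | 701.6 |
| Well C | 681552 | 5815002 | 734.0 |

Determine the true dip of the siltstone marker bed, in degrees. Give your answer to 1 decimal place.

Two edge vectors: Well A→Well B = (-11, 761, 51.9), Well A→Well C = (112, 381, 84.3).
Normal n = (Well A→Well B) × (Well A→Well C) = (44378.4, 6740.1, -89423).
So ∂z/∂easting = −n_x/n_z = 0.49628 and ∂z/∂northing = −n_y/n_z = 0.07537.
Gradient magnitude |∇z| = √(a² + b²) = √(0.24629 + 0.00568) = 0.50197.
True dip = arctan(0.50197) = 26.7°, dipping toward W (azimuth ≈ 261°).

26.7°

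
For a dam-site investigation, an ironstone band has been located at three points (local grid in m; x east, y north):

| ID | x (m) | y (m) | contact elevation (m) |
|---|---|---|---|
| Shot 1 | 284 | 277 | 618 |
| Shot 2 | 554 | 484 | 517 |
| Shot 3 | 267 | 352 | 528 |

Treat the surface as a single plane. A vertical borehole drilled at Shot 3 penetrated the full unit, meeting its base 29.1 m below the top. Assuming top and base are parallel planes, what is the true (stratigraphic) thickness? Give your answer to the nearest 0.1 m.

Let the plane be z = a·x + b·y + c.
Shot 2−Shot 1: 270a + 207b = −101;  Shot 3−Shot 1: −17a + 75b = −90.
Solving gives a = 0.46510, b = −1.09458.
|∇z| = √(a²+b²) = 1.18929, so dip δ = arctan(1.18929) = 49.94°.
True thickness = vertical thickness × cos δ = 29.1 × cos 49.94° = 18.7 m.

18.7 m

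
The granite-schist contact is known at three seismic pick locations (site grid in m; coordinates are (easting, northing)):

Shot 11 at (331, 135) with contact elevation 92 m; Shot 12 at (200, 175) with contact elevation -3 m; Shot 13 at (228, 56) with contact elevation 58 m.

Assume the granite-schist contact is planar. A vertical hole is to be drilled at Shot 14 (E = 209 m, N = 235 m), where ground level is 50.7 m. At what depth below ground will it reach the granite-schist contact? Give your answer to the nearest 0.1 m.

70.3 m

Let the plane be z = a·E + b·N + c.
Shot 12−Shot 11: −131a + 40b = −95;  Shot 13−Shot 11: −103a − 79b = −34.
Solving gives a = 0.61269, b = −0.36844.
Then c = 92 − a·331 − b·135 = −61.06.
At (209, 235): z_contact = 128.05 − 86.58 − 61.06 = -19.59 m.
Depth below ground = 50.7 − (-19.59) = 70.3 m.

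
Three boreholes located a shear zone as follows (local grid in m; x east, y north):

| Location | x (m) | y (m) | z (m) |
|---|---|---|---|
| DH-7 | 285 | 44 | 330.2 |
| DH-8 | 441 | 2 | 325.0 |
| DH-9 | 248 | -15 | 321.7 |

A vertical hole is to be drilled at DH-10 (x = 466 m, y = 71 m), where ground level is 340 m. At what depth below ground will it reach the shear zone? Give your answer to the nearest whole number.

Two edge vectors: DH-7→DH-8 = (156, -42, -5.2), DH-7→DH-9 = (-37, -59, -8.5).
Normal n = (DH-7→DH-8) × (DH-7→DH-9) = (50.2, 1518.4, -10758).
So ∂z/∂x = −n_x/n_z = 0.00467 and ∂z/∂y = −n_y/n_z = 0.14114.
Intercept c from DH-7: 330.2 − 1.33 − 6.21 = 322.66.
At (466, 71): z_contact = 2.2 + 10.0 + 322.66 = 334.9 m.
Depth below ground = 340 − 334.9 = 5 m.

5 m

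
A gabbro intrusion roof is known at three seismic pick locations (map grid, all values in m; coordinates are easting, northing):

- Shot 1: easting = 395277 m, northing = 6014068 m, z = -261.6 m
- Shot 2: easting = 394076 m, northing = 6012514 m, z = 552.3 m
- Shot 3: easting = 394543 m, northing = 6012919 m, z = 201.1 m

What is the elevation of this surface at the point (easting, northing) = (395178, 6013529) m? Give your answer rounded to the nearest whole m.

Two edge vectors: Shot 1→Shot 2 = (-1201, -1554, 813.9), Shot 1→Shot 3 = (-734, -1149, 462.7).
Normal n = (Shot 1→Shot 2) × (Shot 1→Shot 3) = (216135.3, -41699.9, 239313).
So ∂z/∂easting = −n_x/n_z = −0.90314901 and ∂z/∂northing = −n_y/n_z = 0.17424837.
Intercept c from Shot 1: -261.6 + 356994.03 − 1047941.54 = −691209.11.
At (395178, 6013529): z = −356904.6 + 1047847.6 − 691209.11 = -266.1 m.

-266 m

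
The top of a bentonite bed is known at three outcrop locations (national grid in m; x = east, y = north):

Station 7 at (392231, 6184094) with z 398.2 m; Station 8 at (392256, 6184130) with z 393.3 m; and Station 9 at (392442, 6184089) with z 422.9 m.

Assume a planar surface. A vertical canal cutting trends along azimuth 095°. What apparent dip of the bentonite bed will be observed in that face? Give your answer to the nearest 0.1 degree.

Let the plane be z = a·x + b·y + c.
Station 8−Station 7: 25a + 36b = −4.9;  Station 9−Station 7: 211a − 5b = 24.7.
Solving gives a = 0.11199, b = −0.21388.
Unit vector along 095° is (sin 95°, cos 95°) = (0.9962, -0.0872).
Slope in that direction = a·(0.9962) + b·(-0.0872) = 0.13021.
Apparent dip = arctan|0.13021| = 7.4° (true dip is 13.6°, so apparent ≤ true as expected).

7.4°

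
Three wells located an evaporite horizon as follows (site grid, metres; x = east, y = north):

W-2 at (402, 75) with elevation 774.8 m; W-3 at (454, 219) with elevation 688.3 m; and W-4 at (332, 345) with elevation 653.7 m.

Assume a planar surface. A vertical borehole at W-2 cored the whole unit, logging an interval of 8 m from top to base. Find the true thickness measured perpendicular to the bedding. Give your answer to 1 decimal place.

7.0 m

Let the plane be z = a·x + b·y + c.
W-3−W-2: 52a + 144b = −86.5;  W-4−W-2: −70a + 270b = −121.1.
Solving gives a = −0.24530, b = −0.51211.
|∇z| = √(a²+b²) = 0.56783, so dip δ = arctan(0.56783) = 29.59°.
True thickness = vertical thickness × cos δ = 8 × cos 29.59° = 7.0 m.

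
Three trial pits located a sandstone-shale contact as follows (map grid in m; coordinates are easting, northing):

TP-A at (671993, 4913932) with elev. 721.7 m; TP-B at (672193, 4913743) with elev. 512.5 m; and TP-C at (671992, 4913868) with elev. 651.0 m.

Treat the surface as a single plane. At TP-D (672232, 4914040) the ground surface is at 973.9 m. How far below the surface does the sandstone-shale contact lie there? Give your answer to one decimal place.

133.4 m

Let the plane be z = a·easting + b·northing + c.
TP-B−TP-A: 200a − 189b = −209.2;  TP-C−TP-A: −1a − 64b = −70.7.
Solving gives a = −0.002040188, b = 1.104719378.
Then c = 721.7 − a·671993 − b·4913932 = −5426423.21.
At (672232, 4914040): z_contact = −1371.48 + 5428635.21 − 5426423.21 = 840.52 m.
Depth below ground = 973.9 − 840.52 = 133.4 m.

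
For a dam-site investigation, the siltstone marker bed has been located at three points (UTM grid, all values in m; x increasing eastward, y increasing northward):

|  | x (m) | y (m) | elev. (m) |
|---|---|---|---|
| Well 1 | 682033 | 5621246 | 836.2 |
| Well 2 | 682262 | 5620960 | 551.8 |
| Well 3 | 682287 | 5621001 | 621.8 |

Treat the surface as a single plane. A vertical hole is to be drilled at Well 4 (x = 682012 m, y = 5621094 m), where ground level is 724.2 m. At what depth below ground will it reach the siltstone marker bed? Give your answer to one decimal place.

Let the plane be z = a·x + b·y + c.
Well 2−Well 1: 229a − 286b = −284.4;  Well 3−Well 1: 254a − 245b = −214.4.
Solving gives a = 0.505447730, b = 1.399117238.
Then c = 836.2 − a·682033 − b·5621246 = −8208678.01.
At (682012, 5621094): z_contact = 344721.42 + 7864569.51 − 8208678.01 = 612.92 m.
Depth below ground = 724.2 − 612.92 = 111.3 m.

111.3 m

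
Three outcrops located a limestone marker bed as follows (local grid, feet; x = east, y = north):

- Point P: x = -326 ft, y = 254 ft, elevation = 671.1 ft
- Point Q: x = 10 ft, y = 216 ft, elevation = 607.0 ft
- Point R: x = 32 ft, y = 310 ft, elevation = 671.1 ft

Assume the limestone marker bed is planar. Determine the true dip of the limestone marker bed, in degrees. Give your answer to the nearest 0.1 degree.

35.6°

Two edge vectors: Point P→Point Q = (336, -38, -64.1), Point P→Point R = (358, 56, 0).
Normal n = (Point P→Point Q) × (Point P→Point R) = (3589.6, -22947.8, 32420).
So ∂z/∂x = −n_x/n_z = −0.11072 and ∂z/∂y = −n_y/n_z = 0.70783.
Gradient magnitude |∇z| = √(a² + b²) = √(0.01226 + 0.50102) = 0.71644.
True dip = arctan(0.71644) = 35.6°, dipping toward S (azimuth ≈ 171°).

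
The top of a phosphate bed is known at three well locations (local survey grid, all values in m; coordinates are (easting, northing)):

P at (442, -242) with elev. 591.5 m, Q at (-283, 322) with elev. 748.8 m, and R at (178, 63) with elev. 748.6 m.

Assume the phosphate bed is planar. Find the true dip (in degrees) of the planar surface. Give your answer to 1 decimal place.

Let the plane be z = a·E + b·N + c.
Q−P: −725a + 564b = 157.3;  R−P: −264a + 305b = 157.1.
Solving gives a = 0.56249, b = 1.00196.
Gradient magnitude |∇z| = √(a² + b²) = √(0.31639 + 1.00392) = 1.14905.
True dip = arctan(1.14905) = 49.0°, dipping toward SSW (azimuth ≈ 209°).

49.0°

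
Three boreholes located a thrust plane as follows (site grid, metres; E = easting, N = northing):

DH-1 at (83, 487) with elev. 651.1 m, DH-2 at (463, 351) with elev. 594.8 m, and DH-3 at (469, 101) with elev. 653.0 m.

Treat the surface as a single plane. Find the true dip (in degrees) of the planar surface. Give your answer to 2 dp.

Let the plane be z = a·E + b·N + c.
DH-2−DH-1: 380a − 136b = −56.3;  DH-3−DH-1: 386a − 386b = 1.9.
Solving gives a = −0.23348, b = −0.23840.
Gradient magnitude |∇z| = √(a² + b²) = √(0.05451 + 0.05684) = 0.33369.
True dip = arctan(0.33369) = 18.45°, dipping toward NE (azimuth ≈ 044°).

18.45°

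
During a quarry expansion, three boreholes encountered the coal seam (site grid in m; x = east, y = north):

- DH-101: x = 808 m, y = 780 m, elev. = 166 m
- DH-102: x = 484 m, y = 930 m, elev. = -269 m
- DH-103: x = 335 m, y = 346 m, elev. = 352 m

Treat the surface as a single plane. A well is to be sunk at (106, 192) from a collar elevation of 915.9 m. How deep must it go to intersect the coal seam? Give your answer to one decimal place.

544.4 m

Let the plane be z = a·x + b·y + c.
DH-102−DH-101: −324a + 150b = −435;  DH-103−DH-101: −473a − 434b = 186.
Solving gives a = 0.76047, b = −1.25738.
Then c = 166 − a·808 − b·780 = 532.30.
At (106, 192): z_contact = 80.61 − 241.42 + 532.30 = 371.49 m.
Depth below ground = 915.9 − 371.49 = 544.4 m.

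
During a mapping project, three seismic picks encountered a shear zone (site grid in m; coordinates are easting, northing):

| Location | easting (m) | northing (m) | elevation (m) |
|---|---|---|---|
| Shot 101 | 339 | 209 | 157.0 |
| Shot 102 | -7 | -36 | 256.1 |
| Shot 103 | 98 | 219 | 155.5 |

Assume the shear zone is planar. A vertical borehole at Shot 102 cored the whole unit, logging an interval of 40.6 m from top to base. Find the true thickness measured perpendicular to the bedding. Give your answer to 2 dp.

37.82 m

Two edge vectors: Shot 101→Shot 102 = (-346, -245, 99.1), Shot 101→Shot 103 = (-241, 10, -1.5).
Normal n = (Shot 101→Shot 102) × (Shot 101→Shot 103) = (-623.5, -24402.1, -62505).
So ∂z/∂easting = −n_x/n_z = −0.00998 and ∂z/∂northing = −n_y/n_z = −0.39040.
|∇z| = √(a²+b²) = 0.39053, so dip δ = arctan(0.39053) = 21.33°.
True thickness = vertical thickness × cos δ = 40.6 × cos 21.33° = 37.82 m.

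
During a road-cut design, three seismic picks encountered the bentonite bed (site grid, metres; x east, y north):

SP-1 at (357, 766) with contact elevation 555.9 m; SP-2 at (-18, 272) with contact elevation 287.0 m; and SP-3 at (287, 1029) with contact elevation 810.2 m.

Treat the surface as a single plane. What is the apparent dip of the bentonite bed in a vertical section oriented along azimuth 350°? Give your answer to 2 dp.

42.48°

Let the plane be z = a·x + b·y + c.
SP-2−SP-1: −375a − 494b = −268.9;  SP-3−SP-1: −70a + 263b = 254.3.
Solving gives a = −0.41217, b = 0.85722.
Unit vector along 350° is (sin 350°, cos 350°) = (-0.1736, 0.9848).
Slope in that direction = a·(-0.1736) + b·(0.9848) = 0.91577.
Apparent dip = arctan|0.91577| = 42.48° (true dip is 43.6°, so apparent ≤ true as expected).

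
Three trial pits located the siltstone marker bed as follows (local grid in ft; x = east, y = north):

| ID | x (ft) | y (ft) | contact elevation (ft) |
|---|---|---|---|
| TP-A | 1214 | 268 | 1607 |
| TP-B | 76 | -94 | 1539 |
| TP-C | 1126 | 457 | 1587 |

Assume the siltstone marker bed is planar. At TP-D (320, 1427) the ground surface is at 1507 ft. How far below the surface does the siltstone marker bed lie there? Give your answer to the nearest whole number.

51 ft

Let the plane be z = a·x + b·y + c.
TP-B−TP-A: −1138a − 362b = −68;  TP-C−TP-A: −88a + 189b = −20.
Solving gives a = 0.08136, b = −0.06794.
Then c = 1607 − a·1214 − b·268 = 1526.43.
At (320, 1427): z_contact = 26.0 − 96.9 + 1526.43 = 1455.5 ft.
Depth below ground = 1507 − 1455.5 = 51 ft.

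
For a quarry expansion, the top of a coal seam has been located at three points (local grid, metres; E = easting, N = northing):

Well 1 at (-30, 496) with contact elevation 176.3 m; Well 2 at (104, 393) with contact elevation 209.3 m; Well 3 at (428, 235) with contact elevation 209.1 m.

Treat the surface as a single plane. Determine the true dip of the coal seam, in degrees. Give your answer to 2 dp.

44.36°

Two edge vectors: Well 1→Well 2 = (134, -103, 33), Well 1→Well 3 = (458, -261, 32.8).
Normal n = (Well 1→Well 2) × (Well 1→Well 3) = (5234.6, 10718.8, 12200).
So ∂z/∂E = −n_x/n_z = −0.42907 and ∂z/∂N = −n_y/n_z = −0.87859.
Gradient magnitude |∇z| = √(a² + b²) = √(0.18410 + 0.77192) = 0.97776.
True dip = arctan(0.97776) = 44.36°, dipping toward NNE (azimuth ≈ 026°).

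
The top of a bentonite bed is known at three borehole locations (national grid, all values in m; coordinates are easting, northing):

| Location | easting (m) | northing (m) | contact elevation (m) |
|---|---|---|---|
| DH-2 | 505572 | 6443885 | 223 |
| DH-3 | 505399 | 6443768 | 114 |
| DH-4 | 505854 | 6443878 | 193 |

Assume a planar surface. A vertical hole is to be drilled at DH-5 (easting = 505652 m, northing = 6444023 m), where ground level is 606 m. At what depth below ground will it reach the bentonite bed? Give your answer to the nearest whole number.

244 m

Let the plane be z = a·easting + b·northing + c.
DH-3−DH-2: −173a − 117b = −109;  DH-4−DH-2: 282a − 7b = −30.
Solving gives a = −0.08030990, b = 1.05037275.
Then c = 223 − a·505572 − b·6443885 = −6727655.79.
At (505652, 6444023): z_contact = −40608.9 + 6768626.2 − 6727655.79 = 361.5 m.
Depth below ground = 606 − 361.5 = 244 m.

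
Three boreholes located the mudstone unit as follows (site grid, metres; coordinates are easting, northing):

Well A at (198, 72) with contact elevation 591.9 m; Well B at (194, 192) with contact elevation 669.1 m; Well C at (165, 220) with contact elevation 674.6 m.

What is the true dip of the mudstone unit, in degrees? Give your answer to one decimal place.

Let the plane be z = a·easting + b·northing + c.
Well B−Well A: −4a + 120b = 77.2;  Well C−Well A: −33a + 148b = 82.7.
Solving gives a = 0.44584, b = 0.65819.
Gradient magnitude |∇z| = √(a² + b²) = √(0.19878 + 0.43322) = 0.79498.
True dip = arctan(0.79498) = 38.5°, dipping toward SW (azimuth ≈ 214°).

38.5°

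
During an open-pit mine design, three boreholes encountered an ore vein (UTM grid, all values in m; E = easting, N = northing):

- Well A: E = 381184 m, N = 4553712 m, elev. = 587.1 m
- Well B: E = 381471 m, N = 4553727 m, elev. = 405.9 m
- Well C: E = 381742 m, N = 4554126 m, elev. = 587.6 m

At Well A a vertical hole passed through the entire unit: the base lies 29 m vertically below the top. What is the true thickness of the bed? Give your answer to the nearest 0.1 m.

19.1 m

Let the plane be z = a·E + b·N + c.
Well B−Well A: 287a + 15b = −181.2;  Well C−Well A: 558a + 414b = 0.5.
Solving gives a = −0.67927, b = 0.91675.
|∇z| = √(a²+b²) = 1.14098, so dip δ = arctan(1.14098) = 48.77°.
True thickness = vertical thickness × cos δ = 29 × cos 48.77° = 19.1 m.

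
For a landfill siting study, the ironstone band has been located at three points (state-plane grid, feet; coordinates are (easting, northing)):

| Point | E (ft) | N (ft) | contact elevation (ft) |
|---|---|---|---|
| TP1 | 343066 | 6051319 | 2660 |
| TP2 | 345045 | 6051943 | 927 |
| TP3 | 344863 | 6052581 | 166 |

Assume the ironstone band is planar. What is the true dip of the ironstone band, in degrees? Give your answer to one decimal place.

54.5°

Two edge vectors: TP1→TP2 = (1979, 624, -1733), TP1→TP3 = (1797, 1262, -2494).
Normal n = (TP1→TP2) × (TP1→TP3) = (630790, 1821425, 1376170).
So ∂z/∂E = −n_x/n_z = −0.45837 and ∂z/∂N = −n_y/n_z = −1.32355.
Gradient magnitude |∇z| = √(a² + b²) = √(0.21010 + 1.75178) = 1.40067.
True dip = arctan(1.40067) = 54.5°, dipping toward NNE (azimuth ≈ 019°).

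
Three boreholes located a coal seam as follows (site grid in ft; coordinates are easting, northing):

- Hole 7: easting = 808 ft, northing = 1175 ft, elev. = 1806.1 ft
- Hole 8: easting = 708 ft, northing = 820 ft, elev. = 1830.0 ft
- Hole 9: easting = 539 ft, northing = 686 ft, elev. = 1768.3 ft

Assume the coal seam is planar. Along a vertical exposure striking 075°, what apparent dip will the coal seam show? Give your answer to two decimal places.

Let the plane be z = a·easting + b·northing + c.
Hole 8−Hole 7: −100a − 355b = 23.9;  Hole 9−Hole 7: −269a − 489b = −37.8.
Solving gives a = 0.53882, b = −0.21910.
Unit vector along 075° is (sin 75°, cos 75°) = (0.9659, 0.2588).
Slope in that direction = a·(0.9659) + b·(0.2588) = 0.46375.
Apparent dip = arctan|0.46375| = 24.88° (true dip is 30.2°, so apparent ≤ true as expected).

24.88°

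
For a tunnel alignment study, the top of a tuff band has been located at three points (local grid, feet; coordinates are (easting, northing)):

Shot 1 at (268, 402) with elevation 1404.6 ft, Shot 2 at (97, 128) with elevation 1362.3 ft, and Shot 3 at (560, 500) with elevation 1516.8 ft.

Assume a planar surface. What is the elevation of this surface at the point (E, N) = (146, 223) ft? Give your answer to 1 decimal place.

Let the plane be z = a·E + b·N + c.
Shot 2−Shot 1: −171a − 274b = −42.3;  Shot 3−Shot 1: 292a + 98b = 112.2.
Solving gives a = 0.42051, b = −0.10806.
Then c = 1404.6 − a·268 − b·402 = 1335.34.
At (146, 223): z = 61.4 − 24.1 + 1335.34 = 1372.6 ft.

1372.6 ft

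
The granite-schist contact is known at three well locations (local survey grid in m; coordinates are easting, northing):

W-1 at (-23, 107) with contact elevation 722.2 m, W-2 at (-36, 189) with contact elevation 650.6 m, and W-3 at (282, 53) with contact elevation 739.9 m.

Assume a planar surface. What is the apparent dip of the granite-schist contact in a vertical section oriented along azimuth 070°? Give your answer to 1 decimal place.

Let the plane be z = a·easting + b·northing + c.
W-2−W-1: −13a + 82b = −71.6;  W-3−W-1: 305a − 54b = 17.7.
Solving gives a = −0.09935, b = −0.88892.
Unit vector along 070° is (sin 70°, cos 70°) = (0.9397, 0.3420).
Slope in that direction = a·(0.9397) + b·(0.3420) = −0.39739.
Apparent dip = arctan|0.39739| = 21.7° (true dip is 41.8°, so apparent ≤ true as expected).

21.7°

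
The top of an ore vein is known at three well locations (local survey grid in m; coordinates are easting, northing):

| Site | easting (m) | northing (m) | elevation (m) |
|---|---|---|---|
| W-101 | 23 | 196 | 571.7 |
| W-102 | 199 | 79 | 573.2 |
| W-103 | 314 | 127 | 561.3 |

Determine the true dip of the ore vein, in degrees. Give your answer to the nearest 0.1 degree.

6.8°

Two edge vectors: W-101→W-102 = (176, -117, 1.5), W-101→W-103 = (291, -69, -10.4).
Normal n = (W-101→W-102) × (W-101→W-103) = (1320.3, 2266.9, 21903).
So ∂z/∂easting = −n_x/n_z = −0.06028 and ∂z/∂northing = −n_y/n_z = −0.10350.
Gradient magnitude |∇z| = √(a² + b²) = √(0.00363 + 0.01071) = 0.11977.
True dip = arctan(0.11977) = 6.8°, dipping toward NNE (azimuth ≈ 030°).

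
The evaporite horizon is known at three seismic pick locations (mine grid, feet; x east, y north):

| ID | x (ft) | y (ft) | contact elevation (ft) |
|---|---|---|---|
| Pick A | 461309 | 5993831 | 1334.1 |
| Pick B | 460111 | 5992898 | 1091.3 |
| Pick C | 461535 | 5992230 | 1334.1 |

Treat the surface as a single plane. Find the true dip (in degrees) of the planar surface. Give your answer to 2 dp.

Two edge vectors: Pick A→Pick B = (-1198, -933, -242.8), Pick A→Pick C = (226, -1601, 0).
Normal n = (Pick A→Pick B) × (Pick A→Pick C) = (-388722.8, -54872.8, 2128856).
So ∂z/∂x = −n_x/n_z = 0.18260 and ∂z/∂y = −n_y/n_z = 0.02578.
Gradient magnitude |∇z| = √(a² + b²) = √(0.03334 + 0.00066) = 0.18441.
True dip = arctan(0.18441) = 10.45°, dipping toward W (azimuth ≈ 262°).

10.45°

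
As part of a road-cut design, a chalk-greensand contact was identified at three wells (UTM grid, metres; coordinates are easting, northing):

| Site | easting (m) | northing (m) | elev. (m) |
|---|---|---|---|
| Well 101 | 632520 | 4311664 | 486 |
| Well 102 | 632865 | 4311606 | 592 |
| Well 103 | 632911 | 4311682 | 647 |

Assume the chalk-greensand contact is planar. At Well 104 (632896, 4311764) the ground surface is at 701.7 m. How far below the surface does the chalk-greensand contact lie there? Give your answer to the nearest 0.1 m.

Two edge vectors: Well 101→Well 102 = (345, -58, 106), Well 101→Well 103 = (391, 18, 161).
Normal n = (Well 101→Well 102) × (Well 101→Well 103) = (-11246, -14099, 28888).
So ∂z/∂easting = −n_x/n_z = 0.389296594 and ∂z/∂northing = −n_y/n_z = 0.488057325.
Intercept c from Well 101: 486 − 246237.88 − 2104339.20 = −2350091.08.
At (632896, 4311764): z_contact = 246384.26 + 2104388.00 − 2350091.08 = 681.18 m.
Depth below ground = 701.7 − 681.18 = 20.5 m.

20.5 m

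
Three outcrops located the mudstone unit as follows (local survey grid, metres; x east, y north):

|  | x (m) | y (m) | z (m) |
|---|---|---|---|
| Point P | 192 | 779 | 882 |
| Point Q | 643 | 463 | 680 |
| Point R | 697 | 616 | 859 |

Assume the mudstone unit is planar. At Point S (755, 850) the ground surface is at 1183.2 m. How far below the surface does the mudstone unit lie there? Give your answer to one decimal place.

Let the plane be z = a·x + b·y + c.
Point Q−Point P: 451a − 316b = −202;  Point R−Point P: 505a − 163b = −23.
Solving gives a = 0.29812, b = 1.06472.
Then c = 882 − a·192 − b·779 = −4.65.
At (755, 850): z_contact = 225.08 + 905.01 − 4.65 = 1125.43 m.
Depth below ground = 1183.2 − 1125.43 = 57.8 m.

57.8 m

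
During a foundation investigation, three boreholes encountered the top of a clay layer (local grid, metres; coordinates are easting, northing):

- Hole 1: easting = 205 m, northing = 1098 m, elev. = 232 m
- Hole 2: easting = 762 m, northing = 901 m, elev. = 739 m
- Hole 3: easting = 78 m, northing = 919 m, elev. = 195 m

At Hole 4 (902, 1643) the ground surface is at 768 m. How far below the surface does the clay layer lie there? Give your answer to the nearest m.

Let the plane be z = a·easting + b·northing + c.
Hole 2−Hole 1: 557a − 197b = 507;  Hole 3−Hole 1: −127a − 179b = −37.
Solving gives a = 0.78608, b = −0.35102.
Then c = 232 − a·205 − b·1098 = 456.27.
At (902, 1643): z_contact = 709.0 − 576.7 + 456.27 = 588.6 m.
Depth below ground = 768 − 588.6 = 179 m.

179 m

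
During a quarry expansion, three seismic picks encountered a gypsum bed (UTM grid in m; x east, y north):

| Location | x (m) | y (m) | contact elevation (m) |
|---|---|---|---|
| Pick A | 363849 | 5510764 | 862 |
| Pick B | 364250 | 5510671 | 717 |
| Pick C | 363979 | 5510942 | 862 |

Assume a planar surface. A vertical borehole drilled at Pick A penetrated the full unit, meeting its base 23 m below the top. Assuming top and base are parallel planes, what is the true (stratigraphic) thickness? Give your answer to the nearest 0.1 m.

21.5 m

Two edge vectors: Pick A→Pick B = (401, -93, -145), Pick A→Pick C = (130, 178, 0).
Normal n = (Pick A→Pick B) × (Pick A→Pick C) = (25810, -18850, 83468).
So ∂z/∂x = −n_x/n_z = −0.30922 and ∂z/∂y = −n_y/n_z = 0.22584.
|∇z| = √(a²+b²) = 0.38291, so dip δ = arctan(0.38291) = 20.95°.
True thickness = vertical thickness × cos δ = 23 × cos 20.95° = 21.5 m.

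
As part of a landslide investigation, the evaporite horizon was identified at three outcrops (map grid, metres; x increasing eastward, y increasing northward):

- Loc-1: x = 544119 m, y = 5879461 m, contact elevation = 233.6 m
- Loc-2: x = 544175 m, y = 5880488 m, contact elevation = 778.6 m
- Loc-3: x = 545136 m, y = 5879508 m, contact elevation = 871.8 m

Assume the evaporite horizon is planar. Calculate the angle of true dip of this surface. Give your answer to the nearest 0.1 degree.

Two edge vectors: Loc-1→Loc-2 = (56, 1027, 545), Loc-1→Loc-3 = (1017, 47, 638.2).
Normal n = (Loc-1→Loc-2) × (Loc-1→Loc-3) = (629816.4, 518525.8, -1041827).
So ∂z/∂x = −n_x/n_z = 0.60453 and ∂z/∂y = −n_y/n_z = 0.49771.
Gradient magnitude |∇z| = √(a² + b²) = √(0.36546 + 0.24771) = 0.78305.
True dip = arctan(0.78305) = 38.1°, dipping toward SW (azimuth ≈ 231°).

38.1°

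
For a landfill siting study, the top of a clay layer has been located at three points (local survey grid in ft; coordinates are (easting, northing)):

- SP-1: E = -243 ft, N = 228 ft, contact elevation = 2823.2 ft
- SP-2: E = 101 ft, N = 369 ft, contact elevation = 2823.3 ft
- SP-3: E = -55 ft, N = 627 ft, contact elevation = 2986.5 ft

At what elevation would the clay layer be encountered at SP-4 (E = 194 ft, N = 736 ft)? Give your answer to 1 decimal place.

Two edge vectors: SP-1→SP-2 = (344, 141, 0.1), SP-1→SP-3 = (188, 399, 163.3).
Normal n = (SP-1→SP-2) × (SP-1→SP-3) = (22985.4, -56156.4, 110748).
So ∂z/∂E = −n_x/n_z = −0.20755 and ∂z/∂N = −n_y/n_z = 0.50706.
Intercept c from SP-1: 2823.2 − 50.43 − 115.61 = 2657.16.
At (194, 736): z = −40.3 + 373.2 + 2657.16 = 2990.1 ft.

2990.1 ft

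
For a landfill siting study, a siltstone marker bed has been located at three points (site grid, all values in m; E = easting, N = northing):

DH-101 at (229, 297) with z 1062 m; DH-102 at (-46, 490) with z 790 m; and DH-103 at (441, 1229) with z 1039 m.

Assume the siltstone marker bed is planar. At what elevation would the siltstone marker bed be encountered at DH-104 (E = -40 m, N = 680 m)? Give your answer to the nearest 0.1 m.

Two edge vectors: DH-101→DH-102 = (-275, 193, -272), DH-101→DH-103 = (212, 932, -23).
Normal n = (DH-101→DH-102) × (DH-101→DH-103) = (249065, -63989, -297216).
So ∂z/∂E = −n_x/n_z = 0.837993 and ∂z/∂N = −n_y/n_z = −0.215295.
Intercept c from DH-101: 1062 − 191.90 + 63.94 = 934.04.
At (-40, 680): z = −33.5 − 146.4 + 934.04 = 754.1 m.

754.1 m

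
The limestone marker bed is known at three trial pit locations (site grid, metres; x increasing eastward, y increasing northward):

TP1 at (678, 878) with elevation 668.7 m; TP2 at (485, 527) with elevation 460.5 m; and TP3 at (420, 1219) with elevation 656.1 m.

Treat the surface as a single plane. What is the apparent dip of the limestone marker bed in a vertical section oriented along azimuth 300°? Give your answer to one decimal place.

Two edge vectors: TP1→TP2 = (-193, -351, -208.2), TP1→TP3 = (-258, 341, -12.6).
Normal n = (TP1→TP2) × (TP1→TP3) = (75418.8, 51283.8, -156371).
So ∂z/∂x = −n_x/n_z = 0.48231 and ∂z/∂y = −n_y/n_z = 0.32796.
Unit vector along 300° is (sin 300°, cos 300°) = (-0.8660, 0.5000).
Slope in that direction = a·(-0.8660) + b·(0.5000) = −0.25371.
Apparent dip = arctan|0.25371| = 14.2° (true dip is 30.3°, so apparent ≤ true as expected).

14.2°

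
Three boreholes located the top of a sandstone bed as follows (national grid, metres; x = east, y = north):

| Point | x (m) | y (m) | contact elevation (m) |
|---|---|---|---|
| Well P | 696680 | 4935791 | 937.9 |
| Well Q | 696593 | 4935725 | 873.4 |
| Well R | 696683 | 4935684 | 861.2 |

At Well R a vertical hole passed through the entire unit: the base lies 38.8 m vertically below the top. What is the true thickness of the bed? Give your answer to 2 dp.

Two edge vectors: Well P→Well Q = (-87, -66, -64.5), Well P→Well R = (3, -107, -76.7).
Normal n = (Well P→Well Q) × (Well P→Well R) = (-1839.3, -6866.4, 9507).
So ∂z/∂x = −n_x/n_z = 0.19347 and ∂z/∂y = −n_y/n_z = 0.72225.
|∇z| = √(a²+b²) = 0.74771, so dip δ = arctan(0.74771) = 36.79°.
True thickness = vertical thickness × cos δ = 38.8 × cos 36.79° = 31.07 m.

31.07 m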